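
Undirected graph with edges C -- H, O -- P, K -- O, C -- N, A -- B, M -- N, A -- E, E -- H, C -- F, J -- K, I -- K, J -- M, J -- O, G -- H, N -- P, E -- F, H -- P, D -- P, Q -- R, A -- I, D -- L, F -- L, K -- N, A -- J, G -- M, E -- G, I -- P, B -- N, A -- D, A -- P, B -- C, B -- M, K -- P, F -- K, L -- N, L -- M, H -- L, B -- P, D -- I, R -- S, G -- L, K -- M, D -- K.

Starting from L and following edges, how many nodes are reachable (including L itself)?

16

BFS from L visits: L, N, M, H, G, F, D, P, K, C, B, J, E, I, A, O
Reachable nodes: 16 of 19 total.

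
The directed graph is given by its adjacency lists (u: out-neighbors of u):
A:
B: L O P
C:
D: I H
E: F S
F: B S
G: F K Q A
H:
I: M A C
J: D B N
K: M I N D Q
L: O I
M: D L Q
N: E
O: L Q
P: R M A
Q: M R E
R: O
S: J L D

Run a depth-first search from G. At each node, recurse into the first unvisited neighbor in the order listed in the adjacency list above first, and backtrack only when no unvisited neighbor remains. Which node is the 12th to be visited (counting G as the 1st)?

H

Visit G
G → F
F → B
B → L
L → O
O → Q
Q → M
M → D
D → I
I → A
I → C
D → H
Q → R
Q → E
E → S
S → J
J → N
B → P
G → K

Visit order: G, F, B, L, O, Q, M, D, I, A, C, H, R, E, S, J, N, P, K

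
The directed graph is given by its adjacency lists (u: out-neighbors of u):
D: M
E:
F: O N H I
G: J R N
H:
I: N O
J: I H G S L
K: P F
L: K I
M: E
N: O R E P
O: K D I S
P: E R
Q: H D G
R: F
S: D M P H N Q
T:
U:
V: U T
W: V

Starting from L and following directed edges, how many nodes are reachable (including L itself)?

BFS from L visits: L, I, K, N, O, F, P, E, R, D, S, H, M, Q, G, J
Reachable nodes: 16 of 20 total.

16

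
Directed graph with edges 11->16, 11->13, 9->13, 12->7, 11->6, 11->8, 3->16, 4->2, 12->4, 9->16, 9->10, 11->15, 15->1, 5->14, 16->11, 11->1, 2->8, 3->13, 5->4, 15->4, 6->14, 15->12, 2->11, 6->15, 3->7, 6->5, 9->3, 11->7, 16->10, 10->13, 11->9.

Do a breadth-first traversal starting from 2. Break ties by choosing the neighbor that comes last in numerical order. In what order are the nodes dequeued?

2 → 11 → 8 → 16 → 15 → 13 → 9 → 7 → 6 → 1 → 10 → 12 → 4 → 3 → 14 → 5

Visit 2; enqueue 11, 8 → queue [11, 8]
Visit 11; enqueue 16, 15, 13, 9, 7, 6, 1 → queue [8, 16, 15, 13, 9, 7, 6, 1]
Visit 8 → queue [16, 15, 13, 9, 7, 6, 1]
Visit 16; enqueue 10 → queue [15, 13, 9, 7, 6, 1, 10]
Visit 15; enqueue 12, 4 → queue [13, 9, 7, 6, 1, 10, 12, 4]
Visit 13 → queue [9, 7, 6, 1, 10, 12, 4]
Visit 9; enqueue 3 → queue [7, 6, 1, 10, 12, 4, 3]
Visit 7 → queue [6, 1, 10, 12, 4, 3]
Visit 6; enqueue 14, 5 → queue [1, 10, 12, 4, 3, 14, 5]
Visit 1 → queue [10, 12, 4, 3, 14, 5]
Visit 10 → queue [12, 4, 3, 14, 5]
Visit 12 → queue [4, 3, 14, 5]
Visit 4 → queue [3, 14, 5]
Visit 3 → queue [14, 5]
Visit 14 → queue [5]
Visit 5 → queue []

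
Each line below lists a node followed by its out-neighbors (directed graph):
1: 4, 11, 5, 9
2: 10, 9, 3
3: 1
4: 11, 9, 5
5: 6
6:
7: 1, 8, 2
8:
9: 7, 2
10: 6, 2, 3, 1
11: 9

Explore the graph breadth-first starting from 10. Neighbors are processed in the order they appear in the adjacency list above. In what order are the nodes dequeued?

10 -> 6 -> 2 -> 3 -> 1 -> 9 -> 4 -> 11 -> 5 -> 7 -> 8

Visit 10; enqueue 6, 2, 3, 1 → queue [6, 2, 3, 1]
Visit 6 → queue [2, 3, 1]
Visit 2; enqueue 9 → queue [3, 1, 9]
Visit 3 → queue [1, 9]
Visit 1; enqueue 4, 11, 5 → queue [9, 4, 11, 5]
Visit 9; enqueue 7 → queue [4, 11, 5, 7]
Visit 4 → queue [11, 5, 7]
Visit 11 → queue [5, 7]
Visit 5 → queue [7]
Visit 7; enqueue 8 → queue [8]
Visit 8 → queue []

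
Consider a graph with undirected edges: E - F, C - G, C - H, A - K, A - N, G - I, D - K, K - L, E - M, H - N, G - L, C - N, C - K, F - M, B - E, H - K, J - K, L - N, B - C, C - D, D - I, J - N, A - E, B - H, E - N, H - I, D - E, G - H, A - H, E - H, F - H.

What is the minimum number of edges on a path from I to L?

2

Level 0: I
Level 1: D, G, H
Level 2: A, B, C, E, F, K, L, N
Level 3: J, M
L first appears at level 2.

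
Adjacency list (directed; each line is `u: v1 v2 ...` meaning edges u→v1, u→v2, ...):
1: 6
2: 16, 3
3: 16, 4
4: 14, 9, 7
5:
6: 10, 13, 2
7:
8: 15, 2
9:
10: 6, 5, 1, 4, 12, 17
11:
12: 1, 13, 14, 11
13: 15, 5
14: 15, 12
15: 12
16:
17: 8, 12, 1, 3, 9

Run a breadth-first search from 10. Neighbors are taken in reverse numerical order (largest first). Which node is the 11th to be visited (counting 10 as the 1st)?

Visit 10; enqueue 17, 12, 6, 5, 4, 1 → queue [17, 12, 6, 5, 4, 1]
Visit 17; enqueue 9, 8, 3 → queue [12, 6, 5, 4, 1, 9, 8, 3]
Visit 12; enqueue 14, 13, 11 → queue [6, 5, 4, 1, 9, 8, 3, 14, 13, 11]
Visit 6; enqueue 2 → queue [5, 4, 1, 9, 8, 3, 14, 13, 11, 2]
Visit 5 → queue [4, 1, 9, 8, 3, 14, 13, 11, 2]
Visit 4; enqueue 7 → queue [1, 9, 8, 3, 14, 13, 11, 2, 7]
Visit 1 → queue [9, 8, 3, 14, 13, 11, 2, 7]
Visit 9 → queue [8, 3, 14, 13, 11, 2, 7]
Visit 8; enqueue 15 → queue [3, 14, 13, 11, 2, 7, 15]
Visit 3; enqueue 16 → queue [14, 13, 11, 2, 7, 15, 16]
Visit 14 → queue [13, 11, 2, 7, 15, 16]
Visit 13 → queue [11, 2, 7, 15, 16]
Visit 11 → queue [2, 7, 15, 16]
Visit 2 → queue [7, 15, 16]
Visit 7 → queue [15, 16]
Visit 15 → queue [16]
Visit 16 → queue []

Visit order: 10, 17, 12, 6, 5, 4, 1, 9, 8, 3, 14, 13, 11, 2, 7, 15, 16

14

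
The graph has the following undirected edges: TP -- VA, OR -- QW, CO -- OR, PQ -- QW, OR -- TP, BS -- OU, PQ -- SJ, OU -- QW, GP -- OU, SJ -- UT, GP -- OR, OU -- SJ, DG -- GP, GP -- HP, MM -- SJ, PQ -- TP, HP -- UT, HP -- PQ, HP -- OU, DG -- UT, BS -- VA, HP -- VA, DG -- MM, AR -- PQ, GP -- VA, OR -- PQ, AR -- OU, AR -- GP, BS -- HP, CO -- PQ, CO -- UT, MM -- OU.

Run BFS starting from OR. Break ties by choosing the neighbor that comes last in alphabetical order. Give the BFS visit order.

OR, TP, QW, PQ, GP, CO, VA, OU, SJ, HP, AR, DG, UT, BS, MM

Visit OR; enqueue TP, QW, PQ, GP, CO → queue [TP, QW, PQ, GP, CO]
Visit TP; enqueue VA → queue [QW, PQ, GP, CO, VA]
Visit QW; enqueue OU → queue [PQ, GP, CO, VA, OU]
Visit PQ; enqueue SJ, HP, AR → queue [GP, CO, VA, OU, SJ, HP, AR]
Visit GP; enqueue DG → queue [CO, VA, OU, SJ, HP, AR, DG]
Visit CO; enqueue UT → queue [VA, OU, SJ, HP, AR, DG, UT]
Visit VA; enqueue BS → queue [OU, SJ, HP, AR, DG, UT, BS]
Visit OU; enqueue MM → queue [SJ, HP, AR, DG, UT, BS, MM]
Visit SJ → queue [HP, AR, DG, UT, BS, MM]
Visit HP → queue [AR, DG, UT, BS, MM]
Visit AR → queue [DG, UT, BS, MM]
Visit DG → queue [UT, BS, MM]
Visit UT → queue [BS, MM]
Visit BS → queue [MM]
Visit MM → queue []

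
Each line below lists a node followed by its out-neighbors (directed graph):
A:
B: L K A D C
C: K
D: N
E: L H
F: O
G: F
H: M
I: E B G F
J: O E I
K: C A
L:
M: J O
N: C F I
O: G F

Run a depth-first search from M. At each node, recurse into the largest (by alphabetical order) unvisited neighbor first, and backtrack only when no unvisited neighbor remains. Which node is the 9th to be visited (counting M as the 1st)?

Visit M
M → O
O → G
G → F
M → J
J → I
I → E
E → L
E → H
I → B
B → K
K → C
K → A
B → D
D → N

Visit order: M, O, G, F, J, I, E, L, H, B, K, C, A, D, N

H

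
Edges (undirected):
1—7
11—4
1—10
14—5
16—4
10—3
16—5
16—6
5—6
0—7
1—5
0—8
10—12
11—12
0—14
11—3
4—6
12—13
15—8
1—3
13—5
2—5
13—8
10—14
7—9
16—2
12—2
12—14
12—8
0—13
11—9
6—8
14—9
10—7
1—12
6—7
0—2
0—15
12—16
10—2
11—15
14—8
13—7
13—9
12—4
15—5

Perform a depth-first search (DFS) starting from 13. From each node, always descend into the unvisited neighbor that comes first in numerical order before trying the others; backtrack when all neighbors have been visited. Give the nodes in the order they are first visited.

Visit 13
13 → 0
0 → 2
2 → 5
5 → 1
1 → 3
3 → 10
10 → 7
7 → 6
6 → 4
4 → 11
11 → 9
9 → 14
14 → 8
8 → 12
12 → 16
8 → 15

13 -> 0 -> 2 -> 5 -> 1 -> 3 -> 10 -> 7 -> 6 -> 4 -> 11 -> 9 -> 14 -> 8 -> 12 -> 16 -> 15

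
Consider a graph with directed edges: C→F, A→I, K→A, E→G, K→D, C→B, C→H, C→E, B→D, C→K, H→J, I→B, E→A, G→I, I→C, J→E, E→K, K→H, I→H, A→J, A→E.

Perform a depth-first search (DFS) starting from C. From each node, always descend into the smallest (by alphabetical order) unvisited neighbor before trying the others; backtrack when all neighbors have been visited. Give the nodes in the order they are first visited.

C -> B -> D -> E -> A -> I -> H -> J -> G -> K -> F

Visit C
C → B
B → D
C → E
E → A
A → I
I → H
H → J
E → G
E → K
C → F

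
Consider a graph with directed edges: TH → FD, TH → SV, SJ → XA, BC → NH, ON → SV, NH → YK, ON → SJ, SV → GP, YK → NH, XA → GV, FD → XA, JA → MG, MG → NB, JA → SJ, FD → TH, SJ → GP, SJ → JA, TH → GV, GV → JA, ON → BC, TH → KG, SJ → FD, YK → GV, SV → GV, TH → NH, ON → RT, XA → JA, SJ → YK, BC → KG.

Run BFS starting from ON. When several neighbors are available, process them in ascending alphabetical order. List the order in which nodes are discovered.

ON, BC, RT, SJ, SV, KG, NH, FD, GP, JA, XA, YK, GV, TH, MG, NB

Visit ON; enqueue BC, RT, SJ, SV → queue [BC, RT, SJ, SV]
Visit BC; enqueue KG, NH → queue [RT, SJ, SV, KG, NH]
Visit RT → queue [SJ, SV, KG, NH]
Visit SJ; enqueue FD, GP, JA, XA, YK → queue [SV, KG, NH, FD, GP, JA, XA, YK]
Visit SV; enqueue GV → queue [KG, NH, FD, GP, JA, XA, YK, GV]
Visit KG → queue [NH, FD, GP, JA, XA, YK, GV]
Visit NH → queue [FD, GP, JA, XA, YK, GV]
Visit FD; enqueue TH → queue [GP, JA, XA, YK, GV, TH]
Visit GP → queue [JA, XA, YK, GV, TH]
Visit JA; enqueue MG → queue [XA, YK, GV, TH, MG]
Visit XA → queue [YK, GV, TH, MG]
Visit YK → queue [GV, TH, MG]
Visit GV → queue [TH, MG]
Visit TH → queue [MG]
Visit MG; enqueue NB → queue [NB]
Visit NB → queue []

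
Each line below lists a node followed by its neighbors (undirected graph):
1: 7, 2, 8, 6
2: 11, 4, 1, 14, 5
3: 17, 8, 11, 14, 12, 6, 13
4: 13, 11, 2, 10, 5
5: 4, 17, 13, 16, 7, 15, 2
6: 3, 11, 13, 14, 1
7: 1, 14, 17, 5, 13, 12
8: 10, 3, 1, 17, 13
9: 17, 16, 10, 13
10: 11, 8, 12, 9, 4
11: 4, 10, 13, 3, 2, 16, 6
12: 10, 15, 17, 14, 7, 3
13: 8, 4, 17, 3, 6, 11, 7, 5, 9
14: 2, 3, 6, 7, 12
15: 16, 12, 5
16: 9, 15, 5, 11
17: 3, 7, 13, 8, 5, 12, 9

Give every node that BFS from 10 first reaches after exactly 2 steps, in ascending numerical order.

Level 0: 10
Level 1: 4, 8, 9, 11, 12
Level 2: 1, 2, 3, 5, 6, 7, 13, 14, 15, 16, 17

1, 2, 3, 5, 6, 7, 13, 14, 15, 16, 17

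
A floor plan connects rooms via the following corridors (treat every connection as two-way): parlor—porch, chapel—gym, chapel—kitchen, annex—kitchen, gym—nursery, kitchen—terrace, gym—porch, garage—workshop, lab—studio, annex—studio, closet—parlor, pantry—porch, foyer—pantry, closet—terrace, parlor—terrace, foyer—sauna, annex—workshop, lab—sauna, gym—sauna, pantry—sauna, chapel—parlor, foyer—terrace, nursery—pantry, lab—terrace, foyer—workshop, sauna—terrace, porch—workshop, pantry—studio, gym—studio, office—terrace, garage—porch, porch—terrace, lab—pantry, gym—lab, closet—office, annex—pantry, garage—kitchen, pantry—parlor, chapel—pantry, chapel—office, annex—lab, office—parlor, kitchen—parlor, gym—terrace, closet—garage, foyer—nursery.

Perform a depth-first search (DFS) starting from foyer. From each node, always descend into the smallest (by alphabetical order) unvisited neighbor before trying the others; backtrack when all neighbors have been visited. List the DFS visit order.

foyer -> nursery -> gym -> chapel -> kitchen -> annex -> lab -> pantry -> parlor -> closet -> garage -> porch -> terrace -> office -> sauna -> workshop -> studio

Visit foyer
foyer → nursery
nursery → gym
gym → chapel
chapel → kitchen
kitchen → annex
annex → lab
lab → pantry
pantry → parlor
parlor → closet
closet → garage
garage → porch
porch → terrace
terrace → office
terrace → sauna
porch → workshop
pantry → studio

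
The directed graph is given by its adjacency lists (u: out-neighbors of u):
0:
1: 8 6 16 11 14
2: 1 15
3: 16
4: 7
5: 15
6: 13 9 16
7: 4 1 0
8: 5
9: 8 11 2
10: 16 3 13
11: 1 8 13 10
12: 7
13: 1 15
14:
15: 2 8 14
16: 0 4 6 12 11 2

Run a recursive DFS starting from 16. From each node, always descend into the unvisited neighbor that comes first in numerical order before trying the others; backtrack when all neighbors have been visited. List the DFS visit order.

16 -> 0 -> 2 -> 1 -> 6 -> 9 -> 8 -> 5 -> 15 -> 14 -> 11 -> 10 -> 3 -> 13 -> 4 -> 7 -> 12

Visit 16
16 → 0
16 → 2
2 → 1
1 → 6
6 → 9
9 → 8
8 → 5
5 → 15
15 → 14
9 → 11
11 → 10
10 → 3
10 → 13
16 → 4
4 → 7
16 → 12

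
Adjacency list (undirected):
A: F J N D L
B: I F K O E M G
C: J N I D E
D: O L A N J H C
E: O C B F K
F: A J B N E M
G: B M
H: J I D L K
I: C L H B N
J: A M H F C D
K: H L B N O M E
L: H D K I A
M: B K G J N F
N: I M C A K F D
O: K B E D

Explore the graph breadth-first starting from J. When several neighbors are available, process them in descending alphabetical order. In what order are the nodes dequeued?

Visit J; enqueue M, H, F, D, C, A → queue [M, H, F, D, C, A]
Visit M; enqueue N, K, G, B → queue [H, F, D, C, A, N, K, G, B]
Visit H; enqueue L, I → queue [F, D, C, A, N, K, G, B, L, I]
Visit F; enqueue E → queue [D, C, A, N, K, G, B, L, I, E]
Visit D; enqueue O → queue [C, A, N, K, G, B, L, I, E, O]
Visit C → queue [A, N, K, G, B, L, I, E, O]
Visit A → queue [N, K, G, B, L, I, E, O]
Visit N → queue [K, G, B, L, I, E, O]
Visit K → queue [G, B, L, I, E, O]
Visit G → queue [B, L, I, E, O]
Visit B → queue [L, I, E, O]
Visit L → queue [I, E, O]
Visit I → queue [E, O]
Visit E → queue [O]
Visit O → queue []

J M H F D C A N K G B L I E O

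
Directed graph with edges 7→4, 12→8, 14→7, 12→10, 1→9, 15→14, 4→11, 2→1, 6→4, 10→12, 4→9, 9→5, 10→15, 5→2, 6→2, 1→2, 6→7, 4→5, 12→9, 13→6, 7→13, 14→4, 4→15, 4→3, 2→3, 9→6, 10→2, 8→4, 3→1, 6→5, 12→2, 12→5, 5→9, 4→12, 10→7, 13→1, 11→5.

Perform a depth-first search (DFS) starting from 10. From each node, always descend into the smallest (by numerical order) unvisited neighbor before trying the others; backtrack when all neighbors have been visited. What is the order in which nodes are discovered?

10 -> 2 -> 1 -> 9 -> 5 -> 6 -> 4 -> 3 -> 11 -> 12 -> 8 -> 15 -> 14 -> 7 -> 13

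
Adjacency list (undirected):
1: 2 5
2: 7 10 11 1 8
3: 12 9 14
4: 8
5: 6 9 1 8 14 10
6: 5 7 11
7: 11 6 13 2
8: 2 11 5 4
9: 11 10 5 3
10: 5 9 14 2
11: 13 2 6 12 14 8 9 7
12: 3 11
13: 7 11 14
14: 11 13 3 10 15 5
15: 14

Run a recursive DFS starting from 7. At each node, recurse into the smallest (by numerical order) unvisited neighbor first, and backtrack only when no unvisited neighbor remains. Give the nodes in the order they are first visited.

Visit 7
7 → 2
2 → 1
1 → 5
5 → 6
6 → 11
11 → 8
8 → 4
11 → 9
9 → 3
3 → 12
3 → 14
14 → 10
14 → 13
14 → 15

7, 2, 1, 5, 6, 11, 8, 4, 9, 3, 12, 14, 10, 13, 15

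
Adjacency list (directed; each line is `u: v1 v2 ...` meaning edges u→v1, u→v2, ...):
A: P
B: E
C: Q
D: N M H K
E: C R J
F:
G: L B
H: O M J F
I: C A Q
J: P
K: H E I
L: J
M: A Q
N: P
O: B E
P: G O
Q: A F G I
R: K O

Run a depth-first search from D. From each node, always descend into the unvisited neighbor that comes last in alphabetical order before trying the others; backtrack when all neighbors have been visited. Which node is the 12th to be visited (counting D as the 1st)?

J

Visit D
D → N
N → P
P → O
O → E
E → R
R → K
K → I
I → Q
Q → G
G → L
L → J
G → B
Q → F
Q → A
I → C
K → H
H → M

Visit order: D, N, P, O, E, R, K, I, Q, G, L, J, B, F, A, C, H, M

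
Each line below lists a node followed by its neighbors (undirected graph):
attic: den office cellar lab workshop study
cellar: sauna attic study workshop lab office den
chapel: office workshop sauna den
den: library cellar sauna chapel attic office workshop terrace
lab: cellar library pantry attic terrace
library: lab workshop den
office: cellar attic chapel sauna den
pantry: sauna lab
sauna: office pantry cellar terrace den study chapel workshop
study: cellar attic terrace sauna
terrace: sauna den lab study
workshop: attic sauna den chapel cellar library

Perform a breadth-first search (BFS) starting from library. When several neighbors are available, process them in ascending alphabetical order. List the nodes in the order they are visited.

library, den, lab, workshop, attic, cellar, chapel, office, sauna, terrace, pantry, study

Visit library; enqueue den, lab, workshop → queue [den, lab, workshop]
Visit den; enqueue attic, cellar, chapel, office, sauna, terrace → queue [lab, workshop, attic, cellar, chapel, office, sauna, terrace]
Visit lab; enqueue pantry → queue [workshop, attic, cellar, chapel, office, sauna, terrace, pantry]
Visit workshop → queue [attic, cellar, chapel, office, sauna, terrace, pantry]
Visit attic; enqueue study → queue [cellar, chapel, office, sauna, terrace, pantry, study]
Visit cellar → queue [chapel, office, sauna, terrace, pantry, study]
Visit chapel → queue [office, sauna, terrace, pantry, study]
Visit office → queue [sauna, terrace, pantry, study]
Visit sauna → queue [terrace, pantry, study]
Visit terrace → queue [pantry, study]
Visit pantry → queue [study]
Visit study → queue []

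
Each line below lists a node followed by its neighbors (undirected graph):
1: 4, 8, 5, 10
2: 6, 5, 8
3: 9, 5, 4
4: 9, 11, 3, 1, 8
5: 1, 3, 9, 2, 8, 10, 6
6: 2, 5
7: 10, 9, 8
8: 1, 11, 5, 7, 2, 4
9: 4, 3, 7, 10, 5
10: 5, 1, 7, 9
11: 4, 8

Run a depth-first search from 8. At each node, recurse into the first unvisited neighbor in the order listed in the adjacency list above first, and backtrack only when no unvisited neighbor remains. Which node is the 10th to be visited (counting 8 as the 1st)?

Visit 8
8 → 1
1 → 4
4 → 9
9 → 3
3 → 5
5 → 2
2 → 6
5 → 10
10 → 7
4 → 11

Visit order: 8, 1, 4, 9, 3, 5, 2, 6, 10, 7, 11

7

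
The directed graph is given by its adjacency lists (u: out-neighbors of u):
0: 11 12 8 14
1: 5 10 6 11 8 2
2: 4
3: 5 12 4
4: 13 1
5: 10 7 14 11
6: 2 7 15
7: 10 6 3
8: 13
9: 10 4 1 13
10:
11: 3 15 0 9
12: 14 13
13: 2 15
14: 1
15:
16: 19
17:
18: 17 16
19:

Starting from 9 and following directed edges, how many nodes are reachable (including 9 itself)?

16

BFS from 9 visits: 9, 1, 4, 10, 13, 2, 5, 6, 8, 11, 15, 7, 14, 0, 3, 12
Reachable nodes: 16 of 20 total.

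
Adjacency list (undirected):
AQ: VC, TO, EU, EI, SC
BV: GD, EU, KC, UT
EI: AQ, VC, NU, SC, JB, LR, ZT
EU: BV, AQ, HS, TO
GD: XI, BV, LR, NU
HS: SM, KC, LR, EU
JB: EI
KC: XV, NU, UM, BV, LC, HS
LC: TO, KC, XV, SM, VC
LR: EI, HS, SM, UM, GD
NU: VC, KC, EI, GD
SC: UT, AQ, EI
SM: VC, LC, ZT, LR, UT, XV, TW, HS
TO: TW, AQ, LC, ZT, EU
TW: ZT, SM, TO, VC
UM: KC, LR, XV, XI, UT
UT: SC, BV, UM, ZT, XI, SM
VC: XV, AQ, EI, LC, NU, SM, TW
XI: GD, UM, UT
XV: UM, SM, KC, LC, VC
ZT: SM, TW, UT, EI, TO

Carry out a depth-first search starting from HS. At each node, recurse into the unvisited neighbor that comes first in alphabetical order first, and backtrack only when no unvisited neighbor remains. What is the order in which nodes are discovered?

HS, EU, AQ, EI, JB, LR, GD, BV, KC, LC, SM, TW, TO, ZT, UT, SC, UM, XI, XV, VC, NU

Visit HS
HS → EU
EU → AQ
AQ → EI
EI → JB
EI → LR
LR → GD
GD → BV
BV → KC
KC → LC
LC → SM
SM → TW
TW → TO
TO → ZT
ZT → UT
UT → SC
UT → UM
UM → XI
UM → XV
XV → VC
VC → NU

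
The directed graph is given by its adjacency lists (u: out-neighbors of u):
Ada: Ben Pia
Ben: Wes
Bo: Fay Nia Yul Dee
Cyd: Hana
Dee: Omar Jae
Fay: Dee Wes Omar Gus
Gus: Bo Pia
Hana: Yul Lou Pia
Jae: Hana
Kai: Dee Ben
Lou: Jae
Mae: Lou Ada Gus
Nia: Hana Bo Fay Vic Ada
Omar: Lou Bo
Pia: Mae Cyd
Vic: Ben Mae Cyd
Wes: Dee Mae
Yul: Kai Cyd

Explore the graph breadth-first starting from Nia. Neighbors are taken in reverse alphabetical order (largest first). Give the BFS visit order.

Visit Nia; enqueue Vic, Hana, Fay, Bo, Ada → queue [Vic, Hana, Fay, Bo, Ada]
Visit Vic; enqueue Mae, Cyd, Ben → queue [Hana, Fay, Bo, Ada, Mae, Cyd, Ben]
Visit Hana; enqueue Yul, Pia, Lou → queue [Fay, Bo, Ada, Mae, Cyd, Ben, Yul, Pia, Lou]
Visit Fay; enqueue Wes, Omar, Gus, Dee → queue [Bo, Ada, Mae, Cyd, Ben, Yul, Pia, Lou, Wes, Omar, Gus, Dee]
Visit Bo → queue [Ada, Mae, Cyd, Ben, Yul, Pia, Lou, Wes, Omar, Gus, Dee]
Visit Ada → queue [Mae, Cyd, Ben, Yul, Pia, Lou, Wes, Omar, Gus, Dee]
Visit Mae → queue [Cyd, Ben, Yul, Pia, Lou, Wes, Omar, Gus, Dee]
Visit Cyd → queue [Ben, Yul, Pia, Lou, Wes, Omar, Gus, Dee]
Visit Ben → queue [Yul, Pia, Lou, Wes, Omar, Gus, Dee]
Visit Yul; enqueue Kai → queue [Pia, Lou, Wes, Omar, Gus, Dee, Kai]
Visit Pia → queue [Lou, Wes, Omar, Gus, Dee, Kai]
Visit Lou; enqueue Jae → queue [Wes, Omar, Gus, Dee, Kai, Jae]
Visit Wes → queue [Omar, Gus, Dee, Kai, Jae]
Visit Omar → queue [Gus, Dee, Kai, Jae]
Visit Gus → queue [Dee, Kai, Jae]
Visit Dee → queue [Kai, Jae]
Visit Kai → queue [Jae]
Visit Jae → queue []

Nia → Vic → Hana → Fay → Bo → Ada → Mae → Cyd → Ben → Yul → Pia → Lou → Wes → Omar → Gus → Dee → Kai → Jae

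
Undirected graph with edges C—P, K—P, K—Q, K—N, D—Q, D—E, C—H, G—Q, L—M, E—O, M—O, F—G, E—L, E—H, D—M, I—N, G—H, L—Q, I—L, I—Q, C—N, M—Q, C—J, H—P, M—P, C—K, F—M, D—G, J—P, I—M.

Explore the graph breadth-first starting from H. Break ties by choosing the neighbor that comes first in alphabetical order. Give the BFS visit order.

Visit H; enqueue C, E, G, P → queue [C, E, G, P]
Visit C; enqueue J, K, N → queue [E, G, P, J, K, N]
Visit E; enqueue D, L, O → queue [G, P, J, K, N, D, L, O]
Visit G; enqueue F, Q → queue [P, J, K, N, D, L, O, F, Q]
Visit P; enqueue M → queue [J, K, N, D, L, O, F, Q, M]
Visit J → queue [K, N, D, L, O, F, Q, M]
Visit K → queue [N, D, L, O, F, Q, M]
Visit N; enqueue I → queue [D, L, O, F, Q, M, I]
Visit D → queue [L, O, F, Q, M, I]
Visit L → queue [O, F, Q, M, I]
Visit O → queue [F, Q, M, I]
Visit F → queue [Q, M, I]
Visit Q → queue [M, I]
Visit M → queue [I]
Visit I → queue []

H C E G P J K N D L O F Q M I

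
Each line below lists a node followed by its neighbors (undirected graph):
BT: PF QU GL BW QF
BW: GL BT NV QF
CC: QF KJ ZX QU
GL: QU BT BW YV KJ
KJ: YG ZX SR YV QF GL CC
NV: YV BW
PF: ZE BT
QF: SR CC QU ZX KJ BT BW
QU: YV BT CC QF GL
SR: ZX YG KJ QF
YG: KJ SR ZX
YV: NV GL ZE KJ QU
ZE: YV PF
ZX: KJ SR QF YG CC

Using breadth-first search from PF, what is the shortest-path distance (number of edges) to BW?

2

Level 0: PF
Level 1: BT, ZE
Level 2: BW, GL, QF, QU, YV
Level 3: CC, KJ, NV, SR, ZX
Level 4: YG
BW first appears at level 2.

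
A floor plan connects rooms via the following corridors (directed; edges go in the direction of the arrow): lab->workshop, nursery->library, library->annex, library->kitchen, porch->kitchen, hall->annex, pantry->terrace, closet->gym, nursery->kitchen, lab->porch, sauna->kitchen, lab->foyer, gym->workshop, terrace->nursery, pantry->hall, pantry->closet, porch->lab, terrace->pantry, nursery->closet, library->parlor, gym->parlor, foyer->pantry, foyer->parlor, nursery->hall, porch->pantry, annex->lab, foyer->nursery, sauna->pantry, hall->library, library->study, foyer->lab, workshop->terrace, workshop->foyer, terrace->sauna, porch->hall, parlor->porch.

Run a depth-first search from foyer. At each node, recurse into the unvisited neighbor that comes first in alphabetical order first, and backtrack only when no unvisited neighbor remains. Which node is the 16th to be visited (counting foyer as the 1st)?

Visit foyer
foyer → lab
lab → porch
porch → hall
hall → annex
hall → library
library → kitchen
library → parlor
library → study
porch → pantry
pantry → closet
closet → gym
gym → workshop
workshop → terrace
terrace → nursery
terrace → sauna

Visit order: foyer, lab, porch, hall, annex, library, kitchen, parlor, study, pantry, closet, gym, workshop, terrace, nursery, sauna

sauna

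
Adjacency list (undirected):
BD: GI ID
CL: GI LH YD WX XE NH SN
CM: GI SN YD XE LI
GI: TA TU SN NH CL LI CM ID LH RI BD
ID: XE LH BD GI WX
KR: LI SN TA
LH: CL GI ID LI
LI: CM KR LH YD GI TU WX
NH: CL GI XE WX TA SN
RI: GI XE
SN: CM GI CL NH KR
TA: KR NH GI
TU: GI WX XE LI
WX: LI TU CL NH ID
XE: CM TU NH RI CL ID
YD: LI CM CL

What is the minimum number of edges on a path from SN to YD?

Level 0: SN
Level 1: CL, CM, GI, KR, NH
Level 2: BD, ID, LH, LI, RI, TA, TU, WX, XE, YD
YD first appears at level 2.

2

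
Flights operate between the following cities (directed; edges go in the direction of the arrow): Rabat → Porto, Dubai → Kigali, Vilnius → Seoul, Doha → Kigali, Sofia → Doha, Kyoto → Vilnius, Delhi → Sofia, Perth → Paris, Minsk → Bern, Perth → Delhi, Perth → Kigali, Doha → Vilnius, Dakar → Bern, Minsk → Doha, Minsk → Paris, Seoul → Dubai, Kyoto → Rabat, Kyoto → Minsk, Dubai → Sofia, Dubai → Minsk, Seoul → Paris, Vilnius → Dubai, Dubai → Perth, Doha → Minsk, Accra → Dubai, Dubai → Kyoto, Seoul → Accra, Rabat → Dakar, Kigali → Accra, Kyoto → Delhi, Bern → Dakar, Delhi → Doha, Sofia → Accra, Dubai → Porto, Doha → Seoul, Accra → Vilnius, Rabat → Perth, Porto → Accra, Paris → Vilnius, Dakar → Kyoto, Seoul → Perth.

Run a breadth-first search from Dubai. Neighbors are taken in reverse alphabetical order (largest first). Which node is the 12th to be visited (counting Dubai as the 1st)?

Visit Dubai; enqueue Sofia, Porto, Perth, Minsk, Kyoto, Kigali → queue [Sofia, Porto, Perth, Minsk, Kyoto, Kigali]
Visit Sofia; enqueue Doha, Accra → queue [Porto, Perth, Minsk, Kyoto, Kigali, Doha, Accra]
Visit Porto → queue [Perth, Minsk, Kyoto, Kigali, Doha, Accra]
Visit Perth; enqueue Paris, Delhi → queue [Minsk, Kyoto, Kigali, Doha, Accra, Paris, Delhi]
Visit Minsk; enqueue Bern → queue [Kyoto, Kigali, Doha, Accra, Paris, Delhi, Bern]
Visit Kyoto; enqueue Vilnius, Rabat → queue [Kigali, Doha, Accra, Paris, Delhi, Bern, Vilnius, Rabat]
Visit Kigali → queue [Doha, Accra, Paris, Delhi, Bern, Vilnius, Rabat]
Visit Doha; enqueue Seoul → queue [Accra, Paris, Delhi, Bern, Vilnius, Rabat, Seoul]
Visit Accra → queue [Paris, Delhi, Bern, Vilnius, Rabat, Seoul]
Visit Paris → queue [Delhi, Bern, Vilnius, Rabat, Seoul]
Visit Delhi → queue [Bern, Vilnius, Rabat, Seoul]
Visit Bern; enqueue Dakar → queue [Vilnius, Rabat, Seoul, Dakar]
Visit Vilnius → queue [Rabat, Seoul, Dakar]
Visit Rabat → queue [Seoul, Dakar]
Visit Seoul → queue [Dakar]
Visit Dakar → queue []

Visit order: Dubai, Sofia, Porto, Perth, Minsk, Kyoto, Kigali, Doha, Accra, Paris, Delhi, Bern, Vilnius, Rabat, Seoul, Dakar

Bern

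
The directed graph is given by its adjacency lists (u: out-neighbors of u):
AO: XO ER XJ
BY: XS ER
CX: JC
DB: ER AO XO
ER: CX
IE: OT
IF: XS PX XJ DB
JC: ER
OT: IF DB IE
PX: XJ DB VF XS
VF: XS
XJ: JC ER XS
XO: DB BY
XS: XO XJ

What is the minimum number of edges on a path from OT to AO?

2

Level 0: OT
Level 1: DB, IE, IF
Level 2: AO, ER, PX, XJ, XO, XS
Level 3: BY, CX, JC, VF
AO first appears at level 2.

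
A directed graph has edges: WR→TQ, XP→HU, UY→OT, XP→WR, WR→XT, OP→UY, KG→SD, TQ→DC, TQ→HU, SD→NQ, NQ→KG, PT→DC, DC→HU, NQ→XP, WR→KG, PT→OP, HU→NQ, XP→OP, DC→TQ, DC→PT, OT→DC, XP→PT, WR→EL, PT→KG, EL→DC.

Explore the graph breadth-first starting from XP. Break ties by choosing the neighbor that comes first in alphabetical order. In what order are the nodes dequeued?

Visit XP; enqueue HU, OP, PT, WR → queue [HU, OP, PT, WR]
Visit HU; enqueue NQ → queue [OP, PT, WR, NQ]
Visit OP; enqueue UY → queue [PT, WR, NQ, UY]
Visit PT; enqueue DC, KG → queue [WR, NQ, UY, DC, KG]
Visit WR; enqueue EL, TQ, XT → queue [NQ, UY, DC, KG, EL, TQ, XT]
Visit NQ → queue [UY, DC, KG, EL, TQ, XT]
Visit UY; enqueue OT → queue [DC, KG, EL, TQ, XT, OT]
Visit DC → queue [KG, EL, TQ, XT, OT]
Visit KG; enqueue SD → queue [EL, TQ, XT, OT, SD]
Visit EL → queue [TQ, XT, OT, SD]
Visit TQ → queue [XT, OT, SD]
Visit XT → queue [OT, SD]
Visit OT → queue [SD]
Visit SD → queue []

XP -> HU -> OP -> PT -> WR -> NQ -> UY -> DC -> KG -> EL -> TQ -> XT -> OT -> SD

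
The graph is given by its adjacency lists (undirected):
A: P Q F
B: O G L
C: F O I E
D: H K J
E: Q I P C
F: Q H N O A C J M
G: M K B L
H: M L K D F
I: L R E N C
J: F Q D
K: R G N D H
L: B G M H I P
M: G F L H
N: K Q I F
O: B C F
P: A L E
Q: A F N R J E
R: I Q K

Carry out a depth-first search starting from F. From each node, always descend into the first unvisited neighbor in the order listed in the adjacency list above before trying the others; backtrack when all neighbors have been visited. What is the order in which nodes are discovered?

Visit F
F → Q
Q → A
A → P
P → L
L → B
B → O
O → C
C → I
I → R
R → K
K → G
G → M
M → H
H → D
D → J
K → N
I → E

F -> Q -> A -> P -> L -> B -> O -> C -> I -> R -> K -> G -> M -> H -> D -> J -> N -> E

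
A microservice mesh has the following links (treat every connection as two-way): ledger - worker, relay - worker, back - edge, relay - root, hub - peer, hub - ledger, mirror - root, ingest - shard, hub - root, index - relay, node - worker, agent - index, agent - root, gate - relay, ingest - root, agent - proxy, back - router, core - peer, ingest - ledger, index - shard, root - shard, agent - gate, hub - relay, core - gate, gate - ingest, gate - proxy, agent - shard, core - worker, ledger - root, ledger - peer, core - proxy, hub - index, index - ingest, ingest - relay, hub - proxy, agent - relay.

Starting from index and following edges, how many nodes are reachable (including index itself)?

BFS from index visits: index, agent, hub, ingest, relay, shard, gate, proxy, root, ledger, peer, worker, core, mirror, node
Reachable nodes: 15 of 18 total.

15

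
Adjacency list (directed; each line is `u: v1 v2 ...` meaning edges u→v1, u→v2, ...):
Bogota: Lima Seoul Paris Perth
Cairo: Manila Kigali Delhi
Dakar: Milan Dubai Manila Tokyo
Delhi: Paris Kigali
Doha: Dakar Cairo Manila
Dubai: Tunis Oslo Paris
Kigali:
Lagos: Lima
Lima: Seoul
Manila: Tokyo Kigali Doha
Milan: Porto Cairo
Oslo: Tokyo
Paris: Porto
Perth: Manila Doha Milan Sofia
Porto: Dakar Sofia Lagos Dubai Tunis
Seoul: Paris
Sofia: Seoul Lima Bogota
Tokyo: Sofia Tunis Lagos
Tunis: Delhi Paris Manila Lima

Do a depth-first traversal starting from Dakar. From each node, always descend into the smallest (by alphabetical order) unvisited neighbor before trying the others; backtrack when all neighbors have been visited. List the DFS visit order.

Dakar -> Dubai -> Oslo -> Tokyo -> Lagos -> Lima -> Seoul -> Paris -> Porto -> Sofia -> Bogota -> Perth -> Doha -> Cairo -> Delhi -> Kigali -> Manila -> Milan -> Tunis

Visit Dakar
Dakar → Dubai
Dubai → Oslo
Oslo → Tokyo
Tokyo → Lagos
Lagos → Lima
Lima → Seoul
Seoul → Paris
Paris → Porto
Porto → Sofia
Sofia → Bogota
Bogota → Perth
Perth → Doha
Doha → Cairo
Cairo → Delhi
Delhi → Kigali
Cairo → Manila
Perth → Milan
Porto → Tunis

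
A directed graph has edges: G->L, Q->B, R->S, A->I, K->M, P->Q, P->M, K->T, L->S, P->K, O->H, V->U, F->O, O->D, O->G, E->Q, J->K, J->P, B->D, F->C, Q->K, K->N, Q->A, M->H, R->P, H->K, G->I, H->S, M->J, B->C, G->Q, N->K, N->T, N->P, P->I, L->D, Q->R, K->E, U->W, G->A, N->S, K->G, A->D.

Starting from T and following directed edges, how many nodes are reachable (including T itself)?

BFS from T visits: T
Reachable nodes: 1 of 23 total.

1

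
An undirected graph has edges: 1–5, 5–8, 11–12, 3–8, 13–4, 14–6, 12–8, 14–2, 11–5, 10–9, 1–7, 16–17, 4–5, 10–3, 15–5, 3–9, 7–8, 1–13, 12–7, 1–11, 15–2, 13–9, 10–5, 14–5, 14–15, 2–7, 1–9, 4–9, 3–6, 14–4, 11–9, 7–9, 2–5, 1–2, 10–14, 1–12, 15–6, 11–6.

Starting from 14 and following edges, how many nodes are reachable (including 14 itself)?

15

BFS from 14 visits: 14, 15, 10, 6, 5, 4, 2, 9, 3, 11, 8, 1, 13, 7, 12
Reachable nodes: 15 of 17 total.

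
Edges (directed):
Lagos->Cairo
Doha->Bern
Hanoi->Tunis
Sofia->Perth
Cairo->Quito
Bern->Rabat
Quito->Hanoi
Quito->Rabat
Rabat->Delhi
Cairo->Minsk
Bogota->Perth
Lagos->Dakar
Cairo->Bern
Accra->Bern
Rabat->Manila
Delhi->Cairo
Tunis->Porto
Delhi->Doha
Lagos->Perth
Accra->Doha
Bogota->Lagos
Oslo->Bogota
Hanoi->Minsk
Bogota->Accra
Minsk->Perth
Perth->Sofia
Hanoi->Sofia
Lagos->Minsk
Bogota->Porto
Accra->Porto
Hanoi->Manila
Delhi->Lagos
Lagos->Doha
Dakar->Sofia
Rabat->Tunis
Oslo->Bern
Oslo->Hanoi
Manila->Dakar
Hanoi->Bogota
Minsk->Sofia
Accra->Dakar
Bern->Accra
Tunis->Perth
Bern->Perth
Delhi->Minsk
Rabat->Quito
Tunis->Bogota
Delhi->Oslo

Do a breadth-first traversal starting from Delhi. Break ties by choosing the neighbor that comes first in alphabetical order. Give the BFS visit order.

Delhi, Cairo, Doha, Lagos, Minsk, Oslo, Bern, Quito, Dakar, Perth, Sofia, Bogota, Hanoi, Accra, Rabat, Porto, Manila, Tunis

Visit Delhi; enqueue Cairo, Doha, Lagos, Minsk, Oslo → queue [Cairo, Doha, Lagos, Minsk, Oslo]
Visit Cairo; enqueue Bern, Quito → queue [Doha, Lagos, Minsk, Oslo, Bern, Quito]
Visit Doha → queue [Lagos, Minsk, Oslo, Bern, Quito]
Visit Lagos; enqueue Dakar, Perth → queue [Minsk, Oslo, Bern, Quito, Dakar, Perth]
Visit Minsk; enqueue Sofia → queue [Oslo, Bern, Quito, Dakar, Perth, Sofia]
Visit Oslo; enqueue Bogota, Hanoi → queue [Bern, Quito, Dakar, Perth, Sofia, Bogota, Hanoi]
Visit Bern; enqueue Accra, Rabat → queue [Quito, Dakar, Perth, Sofia, Bogota, Hanoi, Accra, Rabat]
Visit Quito → queue [Dakar, Perth, Sofia, Bogota, Hanoi, Accra, Rabat]
Visit Dakar → queue [Perth, Sofia, Bogota, Hanoi, Accra, Rabat]
Visit Perth → queue [Sofia, Bogota, Hanoi, Accra, Rabat]
Visit Sofia → queue [Bogota, Hanoi, Accra, Rabat]
Visit Bogota; enqueue Porto → queue [Hanoi, Accra, Rabat, Porto]
Visit Hanoi; enqueue Manila, Tunis → queue [Accra, Rabat, Porto, Manila, Tunis]
Visit Accra → queue [Rabat, Porto, Manila, Tunis]
Visit Rabat → queue [Porto, Manila, Tunis]
Visit Porto → queue [Manila, Tunis]
Visit Manila → queue [Tunis]
Visit Tunis → queue []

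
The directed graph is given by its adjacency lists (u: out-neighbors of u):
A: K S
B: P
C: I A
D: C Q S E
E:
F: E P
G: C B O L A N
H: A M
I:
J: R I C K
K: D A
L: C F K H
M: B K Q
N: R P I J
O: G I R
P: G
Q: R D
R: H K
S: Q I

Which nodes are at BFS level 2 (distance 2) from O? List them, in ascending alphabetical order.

Level 0: O
Level 1: G, I, R
Level 2: A, B, C, H, K, L, N
Level 3: D, F, J, M, P, S
Level 4: E, Q

A, B, C, H, K, L, N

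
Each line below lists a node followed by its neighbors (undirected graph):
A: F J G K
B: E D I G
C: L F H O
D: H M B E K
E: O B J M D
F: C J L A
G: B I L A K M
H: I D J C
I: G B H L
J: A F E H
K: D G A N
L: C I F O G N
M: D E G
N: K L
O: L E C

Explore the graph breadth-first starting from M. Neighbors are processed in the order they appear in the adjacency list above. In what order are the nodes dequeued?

Visit M; enqueue D, E, G → queue [D, E, G]
Visit D; enqueue H, B, K → queue [E, G, H, B, K]
Visit E; enqueue O, J → queue [G, H, B, K, O, J]
Visit G; enqueue I, L, A → queue [H, B, K, O, J, I, L, A]
Visit H; enqueue C → queue [B, K, O, J, I, L, A, C]
Visit B → queue [K, O, J, I, L, A, C]
Visit K; enqueue N → queue [O, J, I, L, A, C, N]
Visit O → queue [J, I, L, A, C, N]
Visit J; enqueue F → queue [I, L, A, C, N, F]
Visit I → queue [L, A, C, N, F]
Visit L → queue [A, C, N, F]
Visit A → queue [C, N, F]
Visit C → queue [N, F]
Visit N → queue [F]
Visit F → queue []

M, D, E, G, H, B, K, O, J, I, L, A, C, N, F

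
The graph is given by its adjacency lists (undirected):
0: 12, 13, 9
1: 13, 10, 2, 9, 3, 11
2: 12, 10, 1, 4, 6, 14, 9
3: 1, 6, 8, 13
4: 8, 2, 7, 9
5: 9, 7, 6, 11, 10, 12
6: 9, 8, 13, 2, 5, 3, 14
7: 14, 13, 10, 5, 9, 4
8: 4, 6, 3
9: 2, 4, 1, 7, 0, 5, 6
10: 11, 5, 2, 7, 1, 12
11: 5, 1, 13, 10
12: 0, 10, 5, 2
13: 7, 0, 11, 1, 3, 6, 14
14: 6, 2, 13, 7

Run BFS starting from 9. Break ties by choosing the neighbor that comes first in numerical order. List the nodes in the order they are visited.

Visit 9; enqueue 0, 1, 2, 4, 5, 6, 7 → queue [0, 1, 2, 4, 5, 6, 7]
Visit 0; enqueue 12, 13 → queue [1, 2, 4, 5, 6, 7, 12, 13]
Visit 1; enqueue 3, 10, 11 → queue [2, 4, 5, 6, 7, 12, 13, 3, 10, 11]
Visit 2; enqueue 14 → queue [4, 5, 6, 7, 12, 13, 3, 10, 11, 14]
Visit 4; enqueue 8 → queue [5, 6, 7, 12, 13, 3, 10, 11, 14, 8]
Visit 5 → queue [6, 7, 12, 13, 3, 10, 11, 14, 8]
Visit 6 → queue [7, 12, 13, 3, 10, 11, 14, 8]
Visit 7 → queue [12, 13, 3, 10, 11, 14, 8]
Visit 12 → queue [13, 3, 10, 11, 14, 8]
Visit 13 → queue [3, 10, 11, 14, 8]
Visit 3 → queue [10, 11, 14, 8]
Visit 10 → queue [11, 14, 8]
Visit 11 → queue [14, 8]
Visit 14 → queue [8]
Visit 8 → queue []

9, 0, 1, 2, 4, 5, 6, 7, 12, 13, 3, 10, 11, 14, 8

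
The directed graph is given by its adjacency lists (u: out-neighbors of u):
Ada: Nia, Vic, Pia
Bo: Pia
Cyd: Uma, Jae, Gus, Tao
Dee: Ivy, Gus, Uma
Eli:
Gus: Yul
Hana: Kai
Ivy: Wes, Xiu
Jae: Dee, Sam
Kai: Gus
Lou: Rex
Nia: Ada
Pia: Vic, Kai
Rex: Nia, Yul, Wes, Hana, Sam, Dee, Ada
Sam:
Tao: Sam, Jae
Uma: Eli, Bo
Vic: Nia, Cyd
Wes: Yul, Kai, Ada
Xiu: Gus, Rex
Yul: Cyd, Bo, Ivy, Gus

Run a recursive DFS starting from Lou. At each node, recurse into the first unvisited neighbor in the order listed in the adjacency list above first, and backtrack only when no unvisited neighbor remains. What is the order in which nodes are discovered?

Lou, Rex, Nia, Ada, Vic, Cyd, Uma, Eli, Bo, Pia, Kai, Gus, Yul, Ivy, Wes, Xiu, Jae, Dee, Sam, Tao, Hana

Visit Lou
Lou → Rex
Rex → Nia
Nia → Ada
Ada → Vic
Vic → Cyd
Cyd → Uma
Uma → Eli
Uma → Bo
Bo → Pia
Pia → Kai
Kai → Gus
Gus → Yul
Yul → Ivy
Ivy → Wes
Ivy → Xiu
Cyd → Jae
Jae → Dee
Jae → Sam
Cyd → Tao
Rex → Hana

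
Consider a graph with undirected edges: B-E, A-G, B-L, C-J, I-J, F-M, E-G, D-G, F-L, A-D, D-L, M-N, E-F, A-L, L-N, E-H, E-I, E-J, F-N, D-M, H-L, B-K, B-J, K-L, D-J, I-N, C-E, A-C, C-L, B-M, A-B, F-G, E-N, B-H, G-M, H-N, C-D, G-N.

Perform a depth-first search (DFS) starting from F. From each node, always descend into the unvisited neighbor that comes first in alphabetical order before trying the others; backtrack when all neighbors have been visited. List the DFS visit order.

Visit F
F → E
E → B
B → A
A → C
C → D
D → G
G → M
M → N
N → H
H → L
L → K
N → I
I → J

F E B A C D G M N H L K I J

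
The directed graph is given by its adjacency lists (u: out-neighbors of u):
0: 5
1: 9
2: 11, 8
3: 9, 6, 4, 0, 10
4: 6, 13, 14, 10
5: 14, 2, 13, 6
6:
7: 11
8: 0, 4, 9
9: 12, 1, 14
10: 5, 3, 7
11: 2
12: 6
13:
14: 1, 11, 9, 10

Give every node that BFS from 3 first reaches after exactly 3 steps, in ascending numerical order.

Level 0: 3
Level 1: 0, 4, 6, 9, 10
Level 2: 1, 5, 7, 12, 13, 14
Level 3: 2, 11
Level 4: 8

2, 11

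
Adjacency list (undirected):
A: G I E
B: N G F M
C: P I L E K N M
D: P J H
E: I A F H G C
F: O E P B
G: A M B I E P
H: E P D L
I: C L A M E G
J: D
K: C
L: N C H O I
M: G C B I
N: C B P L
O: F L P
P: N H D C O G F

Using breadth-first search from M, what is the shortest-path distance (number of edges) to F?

2

Level 0: M
Level 1: B, C, G, I
Level 2: A, E, F, K, L, N, P
Level 3: D, H, O
Level 4: J
F first appears at level 2.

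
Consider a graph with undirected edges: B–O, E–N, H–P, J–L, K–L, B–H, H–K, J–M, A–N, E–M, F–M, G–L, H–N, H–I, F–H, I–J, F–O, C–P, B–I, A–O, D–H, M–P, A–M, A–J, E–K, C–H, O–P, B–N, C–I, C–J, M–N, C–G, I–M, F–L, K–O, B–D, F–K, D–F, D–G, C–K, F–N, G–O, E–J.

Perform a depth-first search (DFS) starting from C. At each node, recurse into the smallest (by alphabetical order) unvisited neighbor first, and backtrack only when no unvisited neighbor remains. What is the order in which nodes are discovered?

Visit C
C → G
G → D
D → B
B → H
H → F
F → K
K → E
E → J
J → A
A → M
M → I
M → N
M → P
P → O
J → L

C G D B H F K E J A M I N P O L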